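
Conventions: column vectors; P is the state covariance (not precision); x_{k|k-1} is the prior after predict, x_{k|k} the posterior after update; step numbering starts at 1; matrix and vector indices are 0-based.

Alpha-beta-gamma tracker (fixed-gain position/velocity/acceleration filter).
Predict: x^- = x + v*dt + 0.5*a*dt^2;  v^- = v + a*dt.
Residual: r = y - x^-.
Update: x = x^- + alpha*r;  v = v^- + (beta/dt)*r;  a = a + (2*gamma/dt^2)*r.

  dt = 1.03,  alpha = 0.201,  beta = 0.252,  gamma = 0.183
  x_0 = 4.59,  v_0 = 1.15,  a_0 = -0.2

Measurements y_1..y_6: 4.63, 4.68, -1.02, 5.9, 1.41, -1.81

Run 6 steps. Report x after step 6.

x_post = -5.2392

step 1: x_pred=5.6684  r=-1.0384  x^+=5.4597  v^+=0.6899  a^+=-0.5582
step 2: x_pred=5.8742  r=-1.1942  x^+=5.6342  v^+=-0.1772  a^+=-0.9702
step 3: x_pred=4.9370  r=-5.9570  x^+=3.7396  v^+=-2.6340  a^+=-3.0253
step 4: x_pred=-0.5782  r=6.4782  x^+=0.7239  v^+=-4.1651  a^+=-0.7904
step 5: x_pred=-3.9854  r=5.3954  x^+=-2.9010  v^+=-3.6592  a^+=1.0709
step 6: x_pred=-6.1019  r=4.2919  x^+=-5.2392  v^+=-1.5061  a^+=2.5516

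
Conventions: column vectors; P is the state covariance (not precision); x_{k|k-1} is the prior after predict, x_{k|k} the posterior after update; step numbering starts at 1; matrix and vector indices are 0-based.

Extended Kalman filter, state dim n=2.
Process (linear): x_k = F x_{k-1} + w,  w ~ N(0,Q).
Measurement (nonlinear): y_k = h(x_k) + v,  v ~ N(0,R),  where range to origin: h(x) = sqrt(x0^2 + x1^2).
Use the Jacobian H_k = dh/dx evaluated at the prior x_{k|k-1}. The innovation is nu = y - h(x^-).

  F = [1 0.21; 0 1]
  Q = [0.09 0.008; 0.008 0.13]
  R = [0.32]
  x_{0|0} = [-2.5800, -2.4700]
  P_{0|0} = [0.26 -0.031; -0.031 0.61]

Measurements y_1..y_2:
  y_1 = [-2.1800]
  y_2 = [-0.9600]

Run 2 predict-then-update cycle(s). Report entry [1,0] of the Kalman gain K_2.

K[1,0] = 0.6010

step 1: x^-=[-3.0987, -2.4700]  P^-=[0.3639 0.1051; 0.1051 0.7400]  H_jac=[-0.7820 -0.6233]  S=[0.9325]  K=[-0.3754; -0.5828]  nu=[-6.1427]  x^+=[-0.7927, 1.1099]  P^+=[0.2325 -0.0989; -0.0989 0.4233]
step 2: x^-=[-0.5596, 1.1099]  P^-=[0.2996 -0.0020; -0.0020 0.5533]  H_jac=[-0.4502 0.8929]  S=[0.8235]  K=[-0.1660; 0.6010]  nu=[-2.2030]  x^+=[-0.1940, -0.2142]  P^+=[0.2769 0.0801; 0.0801 0.2558]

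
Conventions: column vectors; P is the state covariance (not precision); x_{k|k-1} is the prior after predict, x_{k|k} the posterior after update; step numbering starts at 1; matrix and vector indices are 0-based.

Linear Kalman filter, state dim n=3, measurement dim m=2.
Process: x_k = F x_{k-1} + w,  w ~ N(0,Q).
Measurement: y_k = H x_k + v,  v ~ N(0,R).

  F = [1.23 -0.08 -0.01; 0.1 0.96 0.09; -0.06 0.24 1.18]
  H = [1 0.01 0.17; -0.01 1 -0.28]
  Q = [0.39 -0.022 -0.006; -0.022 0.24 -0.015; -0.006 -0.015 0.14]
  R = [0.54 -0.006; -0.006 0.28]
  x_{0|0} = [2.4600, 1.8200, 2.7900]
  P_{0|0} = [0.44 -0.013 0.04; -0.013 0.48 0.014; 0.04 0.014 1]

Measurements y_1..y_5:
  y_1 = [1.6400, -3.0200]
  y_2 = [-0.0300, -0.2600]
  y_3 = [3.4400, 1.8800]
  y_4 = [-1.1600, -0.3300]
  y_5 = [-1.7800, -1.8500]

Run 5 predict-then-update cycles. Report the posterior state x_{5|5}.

step 1: x^-=[2.8523, 2.2443, 3.5814]  P^-=[1.0604 -0.0167 -0.0067; -0.0167 0.6955 0.2203; -0.0067 0.2203 1.5643]  S=[1.6439 -0.0621; -0.0621 0.9752]  K=[0.6449 0.0150; 0.0415 0.6528; 0.1510 -0.2136]  nu=[-1.8436, -4.2330]  x^+=[1.6001, -0.5954, 4.2072]  P^+=[0.3778 -0.0441 -0.1720; -0.0441 0.2805 0.3515; -0.1720 0.3515 1.4783]
step 2: x^-=[1.9737, -0.0329, 4.7256]  P^-=[0.9770 -0.0749 -0.3537; -0.0749 0.5634 0.5922; -0.3537 0.5922 2.4406]  S=[1.4679 -0.0025; -0.0025 0.7028]  K=[0.6242 0.0227; 0.0224 0.5669; 0.0455 -0.1245]  nu=[-2.8067, 1.1158]  x^+=[0.2472, 0.5368, 4.4589]  P^+=[0.4049 -0.1035 -0.3936; -0.1035 0.3369 0.6404; -0.3936 0.6404 2.4267]
step 3: x^-=[0.2165, 0.9414, 5.3756]  P^-=[1.0360 -0.1756 -0.7356; -0.1756 0.6579 1.0163; -0.7356 1.0163 3.9612]  S=[1.4404 0.0032; 0.0032 0.6788]  K=[0.6312 0.0264; 0.0014 0.5525; -0.0358 -0.1257]  nu=[2.3002, 2.4459]  x^+=[1.7330, 2.2960, 4.9857]  P^+=[0.4616 -0.1879 -0.7005; -0.1879 0.4506 1.0636; -0.7005 1.0636 3.9486]
step 4: x^-=[1.8980, 2.8262, 6.3302]  P^-=[1.1476 -0.3185 -1.2717; -0.3185 0.8270 1.6607; -1.2717 1.6607 6.3726]  S=[1.4387 0.0049; 0.0049 0.6760]  K=[0.6450 0.0340; -0.0212 0.5404; -0.1188 -0.1633]  nu=[-4.1624, -1.3647]  x^+=[-0.8333, 2.1771, 7.0476]  P^+=[0.5480 -0.3129 -1.1572; -0.3129 0.6291 1.7170; -1.1572 1.7170 6.3341]
step 5: x^-=[-1.2696, 2.6409, 8.8887]  P^-=[1.3165 -0.5314 -2.0735; -0.5314 1.0923 2.6616; -2.0735 2.6616 10.1432]  S=[1.4431 0.0068; 0.0068 0.6762]  K=[0.6641 0.0467; -0.0495 0.5216; -0.2224 -0.2310]  nu=[-2.0479, -2.0148]  x^+=[-2.7236, 1.6914, 9.8097]  P^+=[0.6782 -0.5027 -1.8520; -0.5027 0.9051 2.7279; -1.8520 2.7279 10.0350]

x_post = [-2.7236, 1.6914, 9.8097]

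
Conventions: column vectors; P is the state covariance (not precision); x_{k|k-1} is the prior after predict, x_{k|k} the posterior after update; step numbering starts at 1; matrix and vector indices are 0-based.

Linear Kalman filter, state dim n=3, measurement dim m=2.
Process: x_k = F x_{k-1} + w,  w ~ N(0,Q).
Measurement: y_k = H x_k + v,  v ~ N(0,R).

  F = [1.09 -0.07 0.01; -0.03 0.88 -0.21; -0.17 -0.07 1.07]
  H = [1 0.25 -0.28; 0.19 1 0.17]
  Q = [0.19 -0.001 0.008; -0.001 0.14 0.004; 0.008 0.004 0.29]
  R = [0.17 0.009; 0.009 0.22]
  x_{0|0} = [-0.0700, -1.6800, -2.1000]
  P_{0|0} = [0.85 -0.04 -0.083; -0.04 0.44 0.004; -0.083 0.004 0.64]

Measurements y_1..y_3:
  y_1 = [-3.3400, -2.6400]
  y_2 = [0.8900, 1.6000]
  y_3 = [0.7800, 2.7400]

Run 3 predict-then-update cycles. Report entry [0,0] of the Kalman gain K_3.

K[0,0] = 0.6303

step 1: x^-=[0.0203, -1.0353, -2.1175]  P^-=[1.2064 -0.0766 -0.2349; -0.0766 0.5093 -0.1532; -0.2349 -0.1532 1.0781]  S=[1.6074 0.2429; 0.2429 0.7077]  K=[0.7968 -0.1143; -0.0441 0.6775; -0.3741 0.1079]  nu=[-3.6944, -1.2486]  x^+=[-2.7806, -1.7181, -0.8704]  P^+=[0.2209 -0.0976 0.2216; -0.0976 0.1959 -0.1687; 0.2216 -0.1687 0.8646]
step 2: x^-=[-2.9193, -1.2457, -0.3383]  P^-=[0.4734 -0.1707 0.2544; -0.1707 0.4003 -0.3474; 0.2544 -0.3474 1.2295]  S=[0.5856 0.0739; 0.0739 0.5064]  K=[0.6349 -0.1667; -0.0321 0.6145; -0.2845 -0.1362]  nu=[4.0260, 3.4579]  x^+=[-0.9395, 0.7501, -1.9545]  P^+=[0.2389 -0.1361 0.3516; -0.1361 0.2114 -0.2977; 0.3516 -0.2977 1.1670]
step 3: x^-=[-1.0961, 1.0987, -1.9841]  P^-=[0.5039 -0.2427 0.4180; -0.2427 0.4770 -0.5334; 0.4180 -0.5334 1.5475]  S=[0.5442 0.0716; 0.0716 0.5134]  K=[0.6303 -0.2358; -0.0404 0.6684; -0.2284 -0.3400]  nu=[1.0459, 2.1869]  x^+=[-0.9526, 2.5182, -2.9665]  P^+=[0.2804 -0.1788 0.4667; -0.1788 0.2507 -0.4118; 0.4667 -0.4118 1.4486]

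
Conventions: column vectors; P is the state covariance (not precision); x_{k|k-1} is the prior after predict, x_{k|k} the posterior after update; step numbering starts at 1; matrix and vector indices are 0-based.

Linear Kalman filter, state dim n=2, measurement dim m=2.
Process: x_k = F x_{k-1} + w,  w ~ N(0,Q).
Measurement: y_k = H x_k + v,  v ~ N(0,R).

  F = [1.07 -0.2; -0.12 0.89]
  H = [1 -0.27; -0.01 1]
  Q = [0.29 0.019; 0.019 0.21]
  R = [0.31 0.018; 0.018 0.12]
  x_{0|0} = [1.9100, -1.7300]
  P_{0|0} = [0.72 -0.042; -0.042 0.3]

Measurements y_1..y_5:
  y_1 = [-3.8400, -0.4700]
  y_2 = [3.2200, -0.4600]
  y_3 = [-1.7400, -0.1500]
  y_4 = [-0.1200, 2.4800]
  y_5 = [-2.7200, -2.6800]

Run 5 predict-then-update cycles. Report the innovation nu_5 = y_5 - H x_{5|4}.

step 1: x^-=[2.3897, -1.7689]  P^-=[1.1443 -0.1679; -0.1679 0.4670]  S=[1.5790 -0.2878; -0.2878 0.5904]  K=[0.7661 0.0698; -0.0455 0.7715]  nu=[-6.7073, 1.3228]  x^+=[-2.6567, -0.4431]  P^+=[0.2454 0.0246; 0.0246 0.0920]
step 2: x^-=[-2.7540, -0.0755]  P^-=[0.5641 -0.0048; -0.0048 0.2812]  S=[0.8972 -0.0684; -0.0684 0.4013]  K=[0.6365 0.0824; -0.0371 0.6944]  nu=[5.9536, -0.4120]  x^+=[1.0013, -0.5823]  P^+=[0.2051 0.0234; 0.0234 0.0829]
step 3: x^-=[1.1879, -0.6384]  P^-=[0.5181 0.0007; 0.0007 0.2736]  S=[0.8477 -0.0603; -0.0603 0.3937]  K=[0.6169 0.0832; -0.0372 0.6893]  nu=[-3.1003, 0.5003]  x^+=[-0.6831, -0.1781]  P^+=[0.1990 0.0231; 0.0231 0.0823]
step 4: x^-=[-0.6953, -0.0766]  P^-=[0.5112 0.0013; 0.0013 0.2731]  S=[0.8404 -0.0595; -0.0595 0.3931]  K=[0.6138 0.0833; -0.0374 0.6890]  nu=[0.5546, 2.5496]  x^+=[-0.1425, 1.6594]  P^+=[0.1980 0.0230; 0.0230 0.0822]
step 5: x^-=[-0.4843, 1.4940]  P^-=[0.5101 0.0014; 0.0014 0.2731]  S=[0.8392 -0.0594; -0.0594 0.3931]  K=[0.6133 0.0833; -0.0374 0.6890]  nu=[-1.8323, -4.1788]  x^+=[-1.9561, -1.3167]  P^+=[0.1978 0.0230; 0.0230 0.0822]

innov = [-1.8323, -4.1788]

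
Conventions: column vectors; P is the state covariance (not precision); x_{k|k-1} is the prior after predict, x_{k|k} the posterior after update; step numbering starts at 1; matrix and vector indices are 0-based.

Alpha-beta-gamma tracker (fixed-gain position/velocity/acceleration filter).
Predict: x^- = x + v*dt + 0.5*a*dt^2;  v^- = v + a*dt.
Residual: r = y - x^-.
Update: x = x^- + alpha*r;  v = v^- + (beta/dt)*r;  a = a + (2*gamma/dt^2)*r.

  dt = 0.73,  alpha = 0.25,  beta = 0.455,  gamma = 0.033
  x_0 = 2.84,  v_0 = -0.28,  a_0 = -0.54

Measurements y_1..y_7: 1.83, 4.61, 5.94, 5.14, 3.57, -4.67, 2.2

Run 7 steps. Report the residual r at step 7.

step 1: x_pred=2.4917  r=-0.6617  x^+=2.3263  v^+=-1.0866  a^+=-0.6220
step 2: x_pred=1.3673  r=3.2427  x^+=2.1780  v^+=0.4805  a^+=-0.2203
step 3: x_pred=2.4700  r=3.4700  x^+=3.3375  v^+=2.4824  a^+=0.2094
step 4: x_pred=5.2055  r=-0.0655  x^+=5.1891  v^+=2.5945  a^+=0.2013
step 5: x_pred=7.1367  r=-3.5667  x^+=6.2450  v^+=0.5183  a^+=-0.2404
step 6: x_pred=6.5594  r=-11.2294  x^+=3.7520  v^+=-6.6563  a^+=-1.6312
step 7: x_pred=-1.5417  r=3.7417  x^+=-0.6063  v^+=-5.5149  a^+=-1.1678

resid = 3.7417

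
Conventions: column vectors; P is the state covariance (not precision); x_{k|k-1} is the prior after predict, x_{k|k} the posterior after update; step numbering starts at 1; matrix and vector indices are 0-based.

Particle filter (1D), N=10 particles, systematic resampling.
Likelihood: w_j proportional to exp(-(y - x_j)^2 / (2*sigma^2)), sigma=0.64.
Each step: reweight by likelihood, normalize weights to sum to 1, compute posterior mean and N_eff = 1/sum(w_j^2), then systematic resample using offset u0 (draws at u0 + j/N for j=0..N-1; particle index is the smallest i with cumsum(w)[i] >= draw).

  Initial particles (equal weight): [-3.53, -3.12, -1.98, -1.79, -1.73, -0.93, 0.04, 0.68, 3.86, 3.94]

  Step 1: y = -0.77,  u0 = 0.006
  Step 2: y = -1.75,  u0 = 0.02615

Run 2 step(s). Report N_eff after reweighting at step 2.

N_eff = 7.0752

step 1: w=[0.0000, 0.0005, 0.0738, 0.1238, 0.1431, 0.4271, 0.1978, 0.0338, 0.0000, 0.0000]  mean=-0.9832  Neff=3.7884  idx=[2, 3, 4, 4, 5, 5, 5, 5, 6, 6]
step 2: w=[0.1635, 0.1740, 0.1743, 0.1743, 0.0767, 0.0767, 0.0767, 0.0767, 0.0035, 0.0035]  mean=-1.5234  Neff=7.0752  idx=[0, 0, 1, 1, 2, 3, 3, 4, 5, 7]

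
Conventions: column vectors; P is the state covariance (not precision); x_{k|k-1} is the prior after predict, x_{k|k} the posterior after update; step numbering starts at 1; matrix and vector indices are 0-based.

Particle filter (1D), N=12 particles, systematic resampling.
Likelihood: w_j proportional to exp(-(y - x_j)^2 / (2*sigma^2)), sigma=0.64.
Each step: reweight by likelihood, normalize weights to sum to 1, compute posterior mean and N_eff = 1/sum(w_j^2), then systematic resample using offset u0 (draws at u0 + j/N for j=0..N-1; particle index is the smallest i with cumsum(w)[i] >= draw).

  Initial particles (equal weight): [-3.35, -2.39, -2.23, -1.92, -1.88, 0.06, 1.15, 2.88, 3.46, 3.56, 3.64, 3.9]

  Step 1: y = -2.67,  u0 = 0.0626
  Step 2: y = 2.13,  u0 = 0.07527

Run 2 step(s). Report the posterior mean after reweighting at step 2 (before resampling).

step 1: w=[0.1757, 0.2807, 0.2439, 0.1555, 0.1442, 0.0000, 0.0000, 0.0000, 0.0000, 0.0000, 0.0000, 0.0000]  mean=-2.3729  Neff=4.6703  idx=[0, 0, 1, 1, 1, 2, 2, 2, 3, 3, 4, 4]
step 2: w=[0.0000, 0.0000, 0.0014, 0.0014, 0.0014, 0.0081, 0.0081, 0.0081, 0.1957, 0.1957, 0.2900, 0.2900]  mean=-1.9064  Neff=4.0818  idx=[8, 8, 9, 9, 9, 10, 10, 10, 11, 11, 11, 11]

post_mean = -1.9064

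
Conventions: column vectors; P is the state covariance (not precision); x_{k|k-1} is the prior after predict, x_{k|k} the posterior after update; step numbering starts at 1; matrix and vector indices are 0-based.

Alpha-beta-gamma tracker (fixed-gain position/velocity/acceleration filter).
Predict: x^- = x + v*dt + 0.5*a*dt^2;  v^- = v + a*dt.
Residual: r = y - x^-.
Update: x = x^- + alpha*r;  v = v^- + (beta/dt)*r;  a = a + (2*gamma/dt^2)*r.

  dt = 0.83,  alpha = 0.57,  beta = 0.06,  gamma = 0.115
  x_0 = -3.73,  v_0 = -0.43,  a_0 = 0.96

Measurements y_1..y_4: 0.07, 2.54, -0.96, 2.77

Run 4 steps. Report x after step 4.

step 1: x_pred=-3.7562  r=3.8262  x^+=-1.5753  v^+=0.6434  a^+=2.2374
step 2: x_pred=-0.2706  r=2.8106  x^+=1.3315  v^+=2.7036  a^+=3.1758
step 3: x_pred=4.6694  r=-5.6294  x^+=1.4606  v^+=4.9326  a^+=1.2963
step 4: x_pred=6.0012  r=-3.2312  x^+=4.1594  v^+=5.7750  a^+=0.2175

x_post = 4.1594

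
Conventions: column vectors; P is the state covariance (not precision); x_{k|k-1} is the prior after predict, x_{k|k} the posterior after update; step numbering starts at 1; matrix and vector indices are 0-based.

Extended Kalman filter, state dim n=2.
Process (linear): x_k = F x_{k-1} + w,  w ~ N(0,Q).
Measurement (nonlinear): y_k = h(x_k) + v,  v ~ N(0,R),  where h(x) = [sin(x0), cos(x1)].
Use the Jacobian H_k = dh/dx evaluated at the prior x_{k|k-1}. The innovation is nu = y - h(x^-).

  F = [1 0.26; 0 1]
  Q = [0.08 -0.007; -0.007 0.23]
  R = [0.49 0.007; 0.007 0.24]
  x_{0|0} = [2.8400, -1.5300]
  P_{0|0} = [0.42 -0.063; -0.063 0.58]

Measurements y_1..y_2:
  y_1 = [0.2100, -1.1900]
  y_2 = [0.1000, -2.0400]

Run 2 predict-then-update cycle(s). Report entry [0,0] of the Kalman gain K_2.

step 1: x^-=[2.4422, -1.5300]  P^-=[0.5064 0.0808; 0.0808 0.8100]  H_jac=[-0.7652 0.0000; 0.0000 0.9992]  S=[0.7866 -0.0548; -0.0548 1.0487]  K=[-0.4891 0.0514; -0.0249 0.7705]  nu=[-0.4338, -1.2308]  x^+=[2.5911, -2.4675]  P^+=[0.3127 0.0089; 0.0089 0.1849]
step 2: x^-=[1.9495, -2.4675]  P^-=[0.4099 0.0500; 0.0500 0.4149]  H_jac=[-0.3697 0.0000; 0.0000 0.6242]  S=[0.5460 -0.0045; -0.0045 0.4017]  K=[-0.2769 0.0746; -0.0285 0.6445]  nu=[-0.8291, -1.2587]  x^+=[2.0852, -3.2550]  P^+=[0.3656 0.0256; 0.0256 0.2475]

K[0,0] = -0.2769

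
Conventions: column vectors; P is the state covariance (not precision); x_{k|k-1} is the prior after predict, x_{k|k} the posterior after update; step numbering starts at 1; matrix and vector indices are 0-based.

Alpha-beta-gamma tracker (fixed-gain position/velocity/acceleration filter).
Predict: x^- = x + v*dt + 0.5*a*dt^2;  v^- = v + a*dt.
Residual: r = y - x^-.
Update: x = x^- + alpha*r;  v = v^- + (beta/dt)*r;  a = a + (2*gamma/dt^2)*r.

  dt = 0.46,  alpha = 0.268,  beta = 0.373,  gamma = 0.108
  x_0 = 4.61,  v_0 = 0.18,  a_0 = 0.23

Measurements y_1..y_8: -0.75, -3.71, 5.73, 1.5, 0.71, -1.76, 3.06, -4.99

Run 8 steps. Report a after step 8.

step 1: x_pred=4.7171  r=-5.4671  x^+=3.2519  v^+=-4.1473  a^+=-5.3508
step 2: x_pred=0.7781  r=-4.4881  x^+=-0.4247  v^+=-10.2479  a^+=-9.9322
step 3: x_pred=-6.1896  r=11.9196  x^+=-2.9952  v^+=-5.1515  a^+=2.2353
step 4: x_pred=-5.1284  r=6.6284  x^+=-3.3520  v^+=1.2515  a^+=9.0015
step 5: x_pred=-1.8239  r=2.5339  x^+=-1.1448  v^+=7.4468  a^+=11.5881
step 6: x_pred=3.5067  r=-5.2667  x^+=2.0952  v^+=8.5067  a^+=6.2118
step 7: x_pred=6.6655  r=-3.6055  x^+=5.6993  v^+=8.4405  a^+=2.5313
step 8: x_pred=9.8497  r=-14.8397  x^+=5.8727  v^+=-2.4281  a^+=-12.6170

a_post = -12.6170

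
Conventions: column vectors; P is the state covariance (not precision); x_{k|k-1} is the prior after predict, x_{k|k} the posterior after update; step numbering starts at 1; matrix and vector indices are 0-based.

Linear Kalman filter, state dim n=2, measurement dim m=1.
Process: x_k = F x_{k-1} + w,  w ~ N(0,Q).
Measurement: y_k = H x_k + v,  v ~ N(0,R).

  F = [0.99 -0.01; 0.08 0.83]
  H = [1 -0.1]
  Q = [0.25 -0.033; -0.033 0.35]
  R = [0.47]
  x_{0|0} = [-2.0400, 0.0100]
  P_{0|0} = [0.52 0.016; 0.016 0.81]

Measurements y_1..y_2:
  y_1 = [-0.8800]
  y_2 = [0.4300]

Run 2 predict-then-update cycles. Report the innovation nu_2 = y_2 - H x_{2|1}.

step 1: x^-=[-2.0197, -0.1549]  P^-=[0.7594 0.0146; 0.0146 0.9135]  S=[1.2356]  K=[0.6134; -0.0621]  nu=[1.1242]  x^+=[-1.3301, -0.2247]  P^+=[0.2945 0.0617; 0.0617 0.9087]
step 2: x^-=[-1.3145, -0.2929]  P^-=[0.5375 0.0334; 0.0334 0.9861]  S=[1.0107]  K=[0.5285; -0.0645]  nu=[1.7152]  x^+=[-0.4080, -0.4036]  P^+=[0.2552 0.0679; 0.0679 0.9819]

innov = [1.7152]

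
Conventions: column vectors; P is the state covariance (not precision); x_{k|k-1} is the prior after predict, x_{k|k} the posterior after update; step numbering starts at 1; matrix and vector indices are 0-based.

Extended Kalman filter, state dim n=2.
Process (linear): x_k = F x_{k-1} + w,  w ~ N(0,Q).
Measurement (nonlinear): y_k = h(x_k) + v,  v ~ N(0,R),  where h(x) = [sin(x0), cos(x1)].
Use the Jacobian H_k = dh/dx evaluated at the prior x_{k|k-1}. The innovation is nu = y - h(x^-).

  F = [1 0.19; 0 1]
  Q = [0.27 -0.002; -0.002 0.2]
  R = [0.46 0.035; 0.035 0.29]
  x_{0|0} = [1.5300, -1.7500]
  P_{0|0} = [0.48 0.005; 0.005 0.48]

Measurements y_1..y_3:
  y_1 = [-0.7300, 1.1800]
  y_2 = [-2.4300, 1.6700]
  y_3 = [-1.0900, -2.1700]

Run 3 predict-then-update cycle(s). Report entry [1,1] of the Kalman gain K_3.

step 1: x^-=[1.1975, -1.7500]  P^-=[0.7692 0.0942; 0.0942 0.6800]  H_jac=[0.3647 0.0000; 0.0000 0.9840]  S=[0.5623 0.0688; 0.0688 0.9484]  K=[0.4913 0.0621; -0.0255 0.7074]  nu=[-1.6611, 1.3582]  x^+=[0.4657, -0.7469]  P^+=[0.6257 0.0358; 0.0358 0.2076]
step 2: x^-=[0.3238, -0.7469]  P^-=[0.9167 0.0732; 0.0732 0.4076]  H_jac=[0.9480 0.0000; 0.0000 0.6794]  S=[1.2839 0.0822; 0.0822 0.4781]  K=[0.6777 -0.0124; 0.0172 0.5762]  nu=[-2.7482, 0.9362]  x^+=[-1.5502, -0.2547]  P^+=[0.3284 0.0296; 0.0296 0.2468]
step 3: x^-=[-1.5986, -0.2547]  P^-=[0.6185 0.0745; 0.0745 0.4468]  H_jac=[-0.0278 0.0000; 0.0000 0.2520]  S=[0.4605 0.0345; 0.0345 0.3184]  K=[-0.0422 0.0635; -0.0312 0.3570]  nu=[-0.0904, -3.1377]  x^+=[-1.7942, -1.3722]  P^+=[0.6166 0.0673; 0.0673 0.4066]

K[1,1] = 0.3570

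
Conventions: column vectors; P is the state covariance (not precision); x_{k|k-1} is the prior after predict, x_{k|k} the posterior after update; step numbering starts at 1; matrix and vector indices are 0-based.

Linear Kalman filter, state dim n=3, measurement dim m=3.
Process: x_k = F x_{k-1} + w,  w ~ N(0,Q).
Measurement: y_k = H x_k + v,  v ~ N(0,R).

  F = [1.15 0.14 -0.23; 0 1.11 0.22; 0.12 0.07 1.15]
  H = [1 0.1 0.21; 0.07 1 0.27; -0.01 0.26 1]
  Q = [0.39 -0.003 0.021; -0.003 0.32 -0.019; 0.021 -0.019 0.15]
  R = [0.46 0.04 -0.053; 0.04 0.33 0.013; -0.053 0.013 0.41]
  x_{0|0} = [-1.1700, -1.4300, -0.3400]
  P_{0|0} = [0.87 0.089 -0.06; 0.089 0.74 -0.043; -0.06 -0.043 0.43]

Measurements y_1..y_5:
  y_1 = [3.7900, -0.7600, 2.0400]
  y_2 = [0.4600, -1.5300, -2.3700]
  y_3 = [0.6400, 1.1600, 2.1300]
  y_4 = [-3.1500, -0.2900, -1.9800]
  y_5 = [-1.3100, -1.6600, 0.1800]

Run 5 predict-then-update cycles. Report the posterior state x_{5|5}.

x_post = [-1.4408, -0.9748, -0.1799]

step 1: x^-=[-1.4675, -1.6621, -0.6315]  P^-=[1.6410 0.1983 -0.0407; 0.1983 1.2316 0.1020; -0.0407 0.1020 0.7128]  S=[2.1716 0.5307 0.1388; 0.5307 1.7029 0.6326; 0.1388 0.6326 1.2591]  K=[0.7746 -0.0376 -0.0709; -0.0284 0.7761 -0.0530; 0.0321 -0.0685 0.6184]  nu=[5.5563, 1.1753, 3.0890]  x^+=[2.5731, -1.0715, 1.3766]  P^+=[0.3721 0.0104 -0.0696; 0.0104 0.2756 -0.0817; -0.0696 -0.0817 0.2715]
step 2: x^-=[2.4924, -0.8865, 1.8168]  P^-=[0.9473 0.0401 -0.0977; 0.0401 0.6328 -0.0349; -0.0977 -0.0349 0.4836]  S=[1.4005 0.2013 -0.0370; 0.2013 0.9858 0.2638; -0.0370 0.2638 0.9201]  K=[0.6682 -0.0372 -0.0676; -0.0266 0.6535 -0.0480; 0.0226 -0.0575 0.5342]  nu=[-2.3253, -1.3085, -3.9314]  x^+=[1.2533, -1.4910, -0.2607]  P^+=[0.3218 0.0079 -0.0625; 0.0079 0.2323 -0.0701; -0.0625 -0.0701 0.2347]
step 3: x^-=[1.2925, -1.7123, -0.2538]  P^-=[0.8727 0.0313 -0.0847; 0.0313 0.5834 -0.0327; -0.0847 -0.0327 0.4377]  S=[1.3271 0.1839 -0.0361; 0.1839 0.9331 0.2418; -0.0361 0.2418 0.8718]  K=[0.6501 -0.0380 -0.0604; -0.0266 0.6339 -0.0408; 0.0239 -0.0513 0.5085]  nu=[-0.4279, 2.8504, 2.8419]  x^+=[0.7344, -0.0101, 1.0351]  P^+=[0.3123 0.0066 -0.0583; 0.0066 0.2248 -0.0655; -0.0583 -0.0655 0.2230]
step 4: x^-=[0.6051, 0.2165, 1.2778]  P^-=[0.8564 0.0290 -0.0770; 0.0290 0.5758 -0.0304; -0.0770 -0.0304 0.4240]  S=[1.3131 0.1816 -0.0316; 0.1816 0.9257 0.2391; -0.0316 0.2391 0.8586]  K=[0.6461 -0.0386 -0.0564; -0.0271 0.6305 -0.0380; 0.0257 -0.0492 0.5002]  nu=[-4.0451, -0.8939, -3.3080]  x^+=[-1.7875, -0.1120, -0.4368]  P^+=[0.3099 0.0059 -0.0563; 0.0059 0.2233 -0.0639; -0.0563 -0.0639 0.2191]
step 5: x^-=[-1.9709, -0.2205, -0.7247]  P^-=[0.8516 0.0282 -0.0736; 0.0282 0.5746 -0.0295; -0.0736 -0.0295 0.4196]  S=[1.3093 0.1813 -0.0291; 0.1813 0.9246 0.2388; -0.0291 0.2388 0.8545]  K=[0.6449 -0.0389 -0.0546; -0.0274 0.6299 -0.0370; 0.0267 -0.0487 0.4975]  nu=[0.8351, -1.1059, 0.9423]  x^+=[-1.4408, -0.9748, -0.1799]  P^+=[0.3091 0.0056 -0.0555; 0.0056 0.2230 -0.0635; -0.0555 -0.0635 0.2179]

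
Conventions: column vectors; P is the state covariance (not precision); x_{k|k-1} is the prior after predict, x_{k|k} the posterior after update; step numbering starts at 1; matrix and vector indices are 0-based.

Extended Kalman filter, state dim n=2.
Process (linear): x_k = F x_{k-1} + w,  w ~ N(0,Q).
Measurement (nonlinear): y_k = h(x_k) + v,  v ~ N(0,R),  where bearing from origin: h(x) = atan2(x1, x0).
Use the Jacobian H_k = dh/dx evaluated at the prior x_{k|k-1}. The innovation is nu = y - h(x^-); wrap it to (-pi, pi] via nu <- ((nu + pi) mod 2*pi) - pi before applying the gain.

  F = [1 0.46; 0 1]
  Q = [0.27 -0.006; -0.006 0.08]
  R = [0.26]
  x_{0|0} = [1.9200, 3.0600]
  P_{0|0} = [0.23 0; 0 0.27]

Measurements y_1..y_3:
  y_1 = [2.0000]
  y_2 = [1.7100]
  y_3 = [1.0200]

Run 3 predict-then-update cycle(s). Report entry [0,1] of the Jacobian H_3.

step 1: x^-=[3.3276, 3.0600]  P^-=[0.5571 0.1182; 0.1182 0.3500]  H_jac=[-0.1497 0.1628]  S=[0.2760]  K=[-0.2325; 0.1424]  nu=[1.2565]  x^+=[3.0355, 3.2389]  P^+=[0.5422 0.1273; 0.1273 0.3444]
step 2: x^-=[4.5253, 3.2389]  P^-=[1.0022 0.2798; 0.2798 0.4244]  H_jac=[-0.1046 0.1461]  S=[0.2715]  K=[-0.2355; 0.1207]  nu=[1.0888]  x^+=[4.2689, 3.3702]  P^+=[0.9872 0.2875; 0.2875 0.4205]
step 3: x^-=[5.8192, 3.3702]  P^-=[1.6106 0.4749; 0.4749 0.5005]  H_jac=[-0.0745 0.1287]  S=[0.2681]  K=[-0.2198; 0.1082]  nu=[0.4950]  x^+=[5.7104, 3.4238]  P^+=[1.5977 0.4813; 0.4813 0.4973]

H_jac[0,1] = 0.1287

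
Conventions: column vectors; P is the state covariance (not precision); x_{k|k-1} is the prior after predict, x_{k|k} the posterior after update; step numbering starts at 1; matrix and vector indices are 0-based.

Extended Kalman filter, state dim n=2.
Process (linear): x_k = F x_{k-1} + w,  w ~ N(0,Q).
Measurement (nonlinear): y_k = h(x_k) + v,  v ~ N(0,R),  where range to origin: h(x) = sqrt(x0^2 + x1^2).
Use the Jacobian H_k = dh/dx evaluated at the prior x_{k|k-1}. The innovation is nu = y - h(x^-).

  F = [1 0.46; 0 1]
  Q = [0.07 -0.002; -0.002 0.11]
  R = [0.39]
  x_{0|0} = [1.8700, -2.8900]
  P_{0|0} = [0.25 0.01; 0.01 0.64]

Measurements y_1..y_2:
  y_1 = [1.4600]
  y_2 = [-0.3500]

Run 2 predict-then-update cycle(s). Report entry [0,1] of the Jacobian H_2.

H_jac[0,1] = -0.9999

step 1: x^-=[0.5406, -2.8900]  P^-=[0.4646 0.3024; 0.3024 0.7500]  H_jac=[0.1839 -0.9830]  S=[1.0210]  K=[-0.2074; -0.6676]  nu=[-1.4801]  x^+=[0.8477, -1.9019]  P^+=[0.4207 0.1610; 0.1610 0.2950]
step 2: x^-=[-0.0272, -1.9019]  P^-=[0.7012 0.2947; 0.2947 0.4050]  H_jac=[-0.0143 -0.9999]  S=[0.8035]  K=[-0.3792; -0.5092]  nu=[-2.2521]  x^+=[0.8268, -0.7551]  P^+=[0.5857 0.1395; 0.1395 0.1966]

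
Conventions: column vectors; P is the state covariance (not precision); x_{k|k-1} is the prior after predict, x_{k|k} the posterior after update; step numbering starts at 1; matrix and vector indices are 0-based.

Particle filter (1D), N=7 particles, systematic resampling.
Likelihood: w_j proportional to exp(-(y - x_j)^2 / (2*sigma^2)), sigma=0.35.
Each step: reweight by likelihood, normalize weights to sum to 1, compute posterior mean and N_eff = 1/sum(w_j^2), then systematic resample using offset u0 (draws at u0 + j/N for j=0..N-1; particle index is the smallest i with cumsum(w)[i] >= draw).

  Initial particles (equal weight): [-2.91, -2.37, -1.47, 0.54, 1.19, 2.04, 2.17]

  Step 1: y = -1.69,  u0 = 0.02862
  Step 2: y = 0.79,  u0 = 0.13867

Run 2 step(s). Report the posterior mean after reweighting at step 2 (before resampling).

post_mean = -1.4700

step 1: w=[0.0024, 0.1554, 0.8422, 0.0000, 0.0000, 0.0000, 0.0000]  mean=-1.6133  Neff=1.3634  idx=[1, 2, 2, 2, 2, 2, 2]
step 2: w=[0.0000, 0.1667, 0.1667, 0.1667, 0.1667, 0.1667, 0.1667]  mean=-1.4700  Neff=6.0000  idx=[1, 2, 3, 4, 5, 6, 6]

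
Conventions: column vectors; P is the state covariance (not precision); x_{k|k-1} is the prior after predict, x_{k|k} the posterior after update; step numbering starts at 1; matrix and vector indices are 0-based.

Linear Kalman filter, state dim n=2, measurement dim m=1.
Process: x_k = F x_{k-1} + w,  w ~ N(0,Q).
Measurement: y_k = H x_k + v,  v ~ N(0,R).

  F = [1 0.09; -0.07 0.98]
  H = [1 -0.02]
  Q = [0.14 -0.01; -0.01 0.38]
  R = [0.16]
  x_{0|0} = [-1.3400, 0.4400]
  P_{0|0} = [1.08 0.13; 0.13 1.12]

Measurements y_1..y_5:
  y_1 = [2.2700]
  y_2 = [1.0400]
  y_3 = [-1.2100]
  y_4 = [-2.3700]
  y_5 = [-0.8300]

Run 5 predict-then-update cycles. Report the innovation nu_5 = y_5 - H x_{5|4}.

innov = [0.9165]

step 1: x^-=[-1.3004, 0.5250]  P^-=[1.2525 0.1398; 0.1398 1.4431]  S=[1.4075]  K=[0.8879; 0.0788]  nu=[3.5809]  x^+=[1.8791, 0.8072]  P^+=[0.1429 0.0413; 0.0413 1.4344]
step 2: x^-=[1.9517, 0.6595]  P^-=[0.3019 0.1467; 0.1467 1.7526]  S=[0.4568]  K=[0.6546; 0.2445]  nu=[-0.8985]  x^+=[1.3635, 0.4398]  P^+=[0.1062 0.0736; 0.0736 1.7253]
step 3: x^-=[1.4031, 0.3356]  P^-=[0.2734 0.2064; 0.2064 2.0274]  S=[0.4260]  K=[0.6322; 0.3894]  nu=[-2.6064]  x^+=[-0.2446, -0.6793]  P^+=[0.1032 0.1016; 0.1016 1.9628]
step 4: x^-=[-0.3058, -0.6486]  P^-=[0.2774 0.2548; 0.2548 2.2517]  S=[0.4281]  K=[0.6360; 0.4900]  nu=[-2.0772]  x^+=[-1.6269, -1.6664]  P^+=[0.1042 0.1214; 0.1214 2.1489]
step 5: x^-=[-1.7769, -1.5192]  P^-=[0.2834 0.2904; 0.2904 2.4276]  S=[0.4328]  K=[0.6415; 0.5588]  nu=[0.9165]  x^+=[-1.1890, -1.0070]  P^+=[0.1053 0.1353; 0.1353 2.2925]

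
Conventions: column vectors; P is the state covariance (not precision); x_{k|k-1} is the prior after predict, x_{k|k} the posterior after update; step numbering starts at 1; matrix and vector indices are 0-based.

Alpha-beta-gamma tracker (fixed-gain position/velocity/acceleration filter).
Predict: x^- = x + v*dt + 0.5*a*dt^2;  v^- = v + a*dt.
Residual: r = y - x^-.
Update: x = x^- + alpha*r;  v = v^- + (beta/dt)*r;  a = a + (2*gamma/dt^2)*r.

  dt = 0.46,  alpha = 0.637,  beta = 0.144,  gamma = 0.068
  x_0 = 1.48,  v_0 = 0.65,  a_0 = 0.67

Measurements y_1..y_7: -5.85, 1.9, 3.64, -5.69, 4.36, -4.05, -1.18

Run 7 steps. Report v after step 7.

step 1: x_pred=1.8499  r=-7.6999  x^+=-3.0549  v^+=-1.4522  a^+=-4.2789
step 2: x_pred=-4.1757  r=6.0757  x^+=-0.3055  v^+=-1.5185  a^+=-0.3739
step 3: x_pred=-1.0436  r=4.6836  x^+=1.9399  v^+=-0.2244  a^+=2.6363
step 4: x_pred=2.1156  r=-7.8056  x^+=-2.8566  v^+=-1.4552  a^+=-2.3805
step 5: x_pred=-3.7778  r=8.1378  x^+=1.4060  v^+=-0.0027  a^+=2.8498
step 6: x_pred=1.7062  r=-5.7562  x^+=-1.9605  v^+=-0.4937  a^+=-0.8498
step 7: x_pred=-2.2775  r=1.0975  x^+=-1.5784  v^+=-0.5411  a^+=-0.1444

v_post = -0.5411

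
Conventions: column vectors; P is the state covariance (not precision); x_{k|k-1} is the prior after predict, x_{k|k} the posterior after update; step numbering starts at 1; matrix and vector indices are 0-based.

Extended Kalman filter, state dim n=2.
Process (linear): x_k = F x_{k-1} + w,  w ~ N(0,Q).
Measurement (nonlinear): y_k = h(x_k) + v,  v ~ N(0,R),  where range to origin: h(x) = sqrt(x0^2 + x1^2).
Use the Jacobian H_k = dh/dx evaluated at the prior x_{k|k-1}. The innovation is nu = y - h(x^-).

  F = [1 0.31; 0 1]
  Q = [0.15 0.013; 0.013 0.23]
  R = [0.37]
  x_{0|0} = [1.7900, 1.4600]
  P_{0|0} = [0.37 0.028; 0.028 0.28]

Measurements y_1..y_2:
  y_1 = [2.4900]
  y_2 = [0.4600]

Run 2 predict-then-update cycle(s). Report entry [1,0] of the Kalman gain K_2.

K[1,0] = 0.3775

step 1: x^-=[2.2426, 1.4600]  P^-=[0.5643 0.1278; 0.1278 0.5100]  H_jac=[0.8380 0.5456]  S=[1.0350]  K=[0.5243; 0.3723]  nu=[-0.1860]  x^+=[2.1451, 1.3908]  P^+=[0.2798 -0.0742; -0.0742 0.3665]
step 2: x^-=[2.5762, 1.3908]  P^-=[0.4190 0.0524; 0.0524 0.5965]  H_jac=[0.8800 0.4750]  S=[0.8729]  K=[0.4509; 0.3775]  nu=[-2.4677]  x^+=[1.4635, 0.4593]  P^+=[0.2415 -0.0962; -0.0962 0.4722]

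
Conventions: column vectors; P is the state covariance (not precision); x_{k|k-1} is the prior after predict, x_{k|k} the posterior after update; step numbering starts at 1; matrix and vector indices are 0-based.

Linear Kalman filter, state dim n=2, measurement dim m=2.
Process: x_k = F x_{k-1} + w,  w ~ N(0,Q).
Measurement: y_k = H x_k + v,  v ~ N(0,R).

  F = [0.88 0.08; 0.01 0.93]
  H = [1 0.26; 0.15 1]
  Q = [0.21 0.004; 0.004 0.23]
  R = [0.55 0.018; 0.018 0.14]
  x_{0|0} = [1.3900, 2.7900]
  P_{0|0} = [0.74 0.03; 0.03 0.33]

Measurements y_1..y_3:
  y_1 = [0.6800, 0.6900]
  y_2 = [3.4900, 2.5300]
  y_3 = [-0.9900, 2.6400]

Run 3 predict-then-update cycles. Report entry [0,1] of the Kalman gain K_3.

K[0,1] = -0.0339

step 1: x^-=[1.4464, 2.6086]  P^-=[0.7894 0.0596; 0.0596 0.5160]  S=[1.4053 0.3325; 0.3325 0.6917]  K=[0.5776 -0.0203; -0.0470 0.7816]  nu=[-1.4446, -2.1356]  x^+=[0.6553, 1.0074]  P^+=[0.3281 -0.0417; -0.0417 0.1148]
step 2: x^-=[0.6573, 0.9434]  P^-=[0.4590 -0.0187; -0.0187 0.3286]  S=[1.0215 0.1528; 0.1528 0.4733]  K=[0.4505 -0.0395; -0.0396 0.7011]  nu=[2.5874, 1.4880]  x^+=[1.7641, 1.8842]  P^+=[0.2564 -0.0359; -0.0359 0.1028]
step 3: x^-=[1.7031, 1.7700]  P^-=[0.4041 -0.0155; -0.0155 0.3183]  S=[0.9676 0.1453; 0.1453 0.4627]  K=[0.4186 -0.0339; -0.0346 0.6937]  nu=[-3.1533, 0.6146]  x^+=[0.3623, 2.3055]  P^+=[0.2382 -0.0329; -0.0329 0.1014]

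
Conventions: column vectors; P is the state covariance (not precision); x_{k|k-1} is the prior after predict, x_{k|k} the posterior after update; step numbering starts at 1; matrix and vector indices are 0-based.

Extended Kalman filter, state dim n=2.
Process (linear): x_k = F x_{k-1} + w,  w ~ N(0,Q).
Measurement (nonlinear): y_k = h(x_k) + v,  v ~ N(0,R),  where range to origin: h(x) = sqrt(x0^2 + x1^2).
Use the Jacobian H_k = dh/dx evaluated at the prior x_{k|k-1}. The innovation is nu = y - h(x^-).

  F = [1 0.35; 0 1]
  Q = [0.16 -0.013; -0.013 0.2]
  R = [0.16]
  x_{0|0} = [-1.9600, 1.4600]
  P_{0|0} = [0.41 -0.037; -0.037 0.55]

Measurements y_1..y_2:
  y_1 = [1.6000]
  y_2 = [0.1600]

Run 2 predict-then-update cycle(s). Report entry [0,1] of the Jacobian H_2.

step 1: x^-=[-1.4490, 1.4600]  P^-=[0.6115 0.1425; 0.1425 0.7500]  H_jac=[-0.7044 0.7098]  S=[0.6988]  K=[-0.4717; 0.6182]  nu=[-0.4570]  x^+=[-1.2334, 1.1775]  P^+=[0.4560 0.3462; 0.3462 0.4830]
step 2: x^-=[-0.8213, 1.1775]  P^-=[0.9175 0.5023; 0.5023 0.6830]  H_jac=[-0.5721 0.8202]  S=[0.4484]  K=[-0.2519; 0.6085]  nu=[-1.2756]  x^+=[-0.5000, 0.4013]  P^+=[0.8891 0.5710; 0.5710 0.5170]

H_jac[0,1] = 0.8202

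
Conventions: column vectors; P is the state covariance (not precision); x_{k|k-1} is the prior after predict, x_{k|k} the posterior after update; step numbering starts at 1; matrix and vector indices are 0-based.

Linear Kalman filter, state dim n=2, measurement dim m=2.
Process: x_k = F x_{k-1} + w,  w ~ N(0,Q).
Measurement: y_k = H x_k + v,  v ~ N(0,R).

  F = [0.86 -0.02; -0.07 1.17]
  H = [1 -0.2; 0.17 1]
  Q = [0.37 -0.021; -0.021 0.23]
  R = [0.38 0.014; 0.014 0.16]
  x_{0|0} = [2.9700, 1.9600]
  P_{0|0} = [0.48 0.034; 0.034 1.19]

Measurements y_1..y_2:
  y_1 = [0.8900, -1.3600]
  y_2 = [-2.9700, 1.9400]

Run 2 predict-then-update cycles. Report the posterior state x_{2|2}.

step 1: x^-=[2.5150, 2.0853]  P^-=[0.7243 -0.0435; -0.0435 1.8558]  S=[1.1959 -0.2760; -0.2760 2.0219]  K=[0.6422 0.1271; -0.1401 0.8950]  nu=[-1.2079, -3.8728]  x^+=[1.2471, -1.2118]  P^+=[0.2434 -0.0121; -0.0121 0.1433]
step 2: x^-=[1.0967, -1.5051]  P^-=[0.5505 -0.0512; -0.0512 0.4293]  S=[0.9681 -0.0277; -0.0277 0.5878]  K=[0.5820 0.0996; -0.1212 0.7098]  nu=[-4.3677, 3.2587]  x^+=[-1.1209, 1.3375]  P^+=[0.2199 -0.0133; -0.0133 0.1141]

x_post = [-1.1209, 1.3375]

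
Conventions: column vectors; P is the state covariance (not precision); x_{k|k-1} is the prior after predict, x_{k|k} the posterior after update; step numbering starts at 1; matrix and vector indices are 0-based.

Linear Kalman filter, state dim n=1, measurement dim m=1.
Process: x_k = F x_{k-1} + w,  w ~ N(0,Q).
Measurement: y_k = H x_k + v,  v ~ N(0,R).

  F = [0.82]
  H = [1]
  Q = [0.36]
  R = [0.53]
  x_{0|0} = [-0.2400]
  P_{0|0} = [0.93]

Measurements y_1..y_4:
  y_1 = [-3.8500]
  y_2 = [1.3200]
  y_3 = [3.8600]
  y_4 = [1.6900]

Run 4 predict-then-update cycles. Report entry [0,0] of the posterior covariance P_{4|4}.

step 1: x^-=[-0.1968]  P^-=[0.9853]  S=[1.5153]  K=[0.6502]  nu=[-3.6532]  x^+=[-2.5723]  P^+=[0.3446]
step 2: x^-=[-2.1093]  P^-=[0.5917]  S=[1.1217]  K=[0.5275]  nu=[3.4293]  x^+=[-0.3003]  P^+=[0.2796]
step 3: x^-=[-0.2462]  P^-=[0.5480]  S=[1.0780]  K=[0.5083]  nu=[4.1062]  x^+=[1.8412]  P^+=[0.2694]
step 4: x^-=[1.5097]  P^-=[0.5412]  S=[1.0712]  K=[0.5052]  nu=[0.1803]  x^+=[1.6008]  P^+=[0.2678]

P_post[0,0] = 0.2678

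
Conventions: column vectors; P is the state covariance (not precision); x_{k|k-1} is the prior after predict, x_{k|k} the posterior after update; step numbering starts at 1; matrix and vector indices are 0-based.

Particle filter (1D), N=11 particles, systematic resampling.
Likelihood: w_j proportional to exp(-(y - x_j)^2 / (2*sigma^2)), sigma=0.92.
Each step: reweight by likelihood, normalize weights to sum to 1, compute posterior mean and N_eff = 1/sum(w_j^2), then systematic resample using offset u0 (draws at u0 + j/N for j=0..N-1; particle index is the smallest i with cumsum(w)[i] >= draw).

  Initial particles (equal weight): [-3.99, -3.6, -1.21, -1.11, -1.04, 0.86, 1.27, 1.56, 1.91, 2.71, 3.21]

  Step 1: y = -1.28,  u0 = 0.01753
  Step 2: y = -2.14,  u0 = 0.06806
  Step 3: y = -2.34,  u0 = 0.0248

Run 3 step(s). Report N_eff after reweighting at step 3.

N_eff = 10.8959

step 1: w=[0.0042, 0.0134, 0.3216, 0.3170, 0.3117, 0.0216, 0.0069, 0.0027, 0.0008, 0.0000, 0.0000]  mean=-1.0971  Neff=3.3134  idx=[1, 2, 2, 2, 3, 3, 3, 3, 4, 4, 4]
step 2: w=[0.0499, 0.1055, 0.1055, 0.1055, 0.0939, 0.0939, 0.0939, 0.0939, 0.0860, 0.0860, 0.0860]  mean=-1.2478  Neff=10.7142  idx=[1, 2, 2, 3, 4, 5, 6, 7, 8, 9, 10]
step 3: w=[0.1017, 0.1017, 0.1017, 0.1017, 0.0885, 0.0885, 0.0885, 0.0885, 0.0797, 0.0797, 0.0797]  mean=-1.1340  Neff=10.8959  idx=[0, 1, 2, 2, 3, 4, 5, 6, 7, 9, 10]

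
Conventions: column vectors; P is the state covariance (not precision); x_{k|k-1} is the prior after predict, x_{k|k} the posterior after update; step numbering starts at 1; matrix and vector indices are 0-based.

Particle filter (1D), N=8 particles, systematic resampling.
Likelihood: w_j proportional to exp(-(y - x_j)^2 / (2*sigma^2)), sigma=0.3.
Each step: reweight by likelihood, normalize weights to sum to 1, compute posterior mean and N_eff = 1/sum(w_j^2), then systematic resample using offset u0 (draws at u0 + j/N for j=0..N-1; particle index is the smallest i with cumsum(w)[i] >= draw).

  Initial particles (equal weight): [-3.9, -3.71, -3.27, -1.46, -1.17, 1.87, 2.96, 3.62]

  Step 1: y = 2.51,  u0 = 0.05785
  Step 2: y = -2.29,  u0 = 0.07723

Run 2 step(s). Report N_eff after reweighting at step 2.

step 1: w=[0.0000, 0.0000, 0.0000, 0.0000, 0.0000, 0.2398, 0.7577, 0.0025]  mean=2.7003  Neff=1.5831  idx=[5, 5, 6, 6, 6, 6, 6, 6]
step 2: w=[0.5000, 0.5000, 0.0000, 0.0000, 0.0000, 0.0000, 0.0000, 0.0000]  mean=1.8700  Neff=2.0000  idx=[0, 0, 0, 0, 1, 1, 1, 1]

N_eff = 2.0000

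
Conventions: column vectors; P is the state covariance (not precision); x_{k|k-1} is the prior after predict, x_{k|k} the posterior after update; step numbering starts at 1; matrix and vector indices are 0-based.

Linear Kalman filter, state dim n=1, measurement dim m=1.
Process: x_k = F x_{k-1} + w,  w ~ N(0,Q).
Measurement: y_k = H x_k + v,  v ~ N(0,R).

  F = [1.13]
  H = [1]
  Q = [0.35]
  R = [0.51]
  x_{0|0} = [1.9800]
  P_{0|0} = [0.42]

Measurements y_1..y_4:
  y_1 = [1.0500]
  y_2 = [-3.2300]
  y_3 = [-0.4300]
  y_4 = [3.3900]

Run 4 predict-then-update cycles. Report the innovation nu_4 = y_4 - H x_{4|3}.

innov = [4.3365]

step 1: x^-=[2.2374]  P^-=[0.8863]  S=[1.3963]  K=[0.6347]  nu=[-1.1874]  x^+=[1.4837]  P^+=[0.3237]
step 2: x^-=[1.6766]  P^-=[0.7634]  S=[1.2734]  K=[0.5995]  nu=[-4.9066]  x^+=[-1.2648]  P^+=[0.3057]
step 3: x^-=[-1.4293]  P^-=[0.7404]  S=[1.2504]  K=[0.5921]  nu=[0.9993]  x^+=[-0.8376]  P^+=[0.3020]
step 4: x^-=[-0.9465]  P^-=[0.7356]  S=[1.2456]  K=[0.5906]  nu=[4.3365]  x^+=[1.6145]  P^+=[0.3012]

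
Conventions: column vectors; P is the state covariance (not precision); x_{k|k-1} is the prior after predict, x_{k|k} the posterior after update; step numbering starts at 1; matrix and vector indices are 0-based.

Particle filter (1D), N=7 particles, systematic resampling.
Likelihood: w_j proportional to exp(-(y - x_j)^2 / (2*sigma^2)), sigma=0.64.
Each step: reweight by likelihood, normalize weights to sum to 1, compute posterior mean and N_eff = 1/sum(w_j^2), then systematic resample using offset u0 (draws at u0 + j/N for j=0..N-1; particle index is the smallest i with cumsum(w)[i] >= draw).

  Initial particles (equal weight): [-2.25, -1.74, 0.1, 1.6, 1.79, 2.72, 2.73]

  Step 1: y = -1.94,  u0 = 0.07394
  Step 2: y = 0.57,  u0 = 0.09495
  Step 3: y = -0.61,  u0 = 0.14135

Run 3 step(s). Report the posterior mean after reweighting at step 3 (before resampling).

post_mean = -1.7400

step 1: w=[0.4813, 0.5154, 0.0034, 0.0000, 0.0000, 0.0000, 0.0000]  mean=-1.9792  Neff=2.0111  idx=[0, 0, 0, 1, 1, 1, 1]
step 2: w=[0.0099, 0.0099, 0.0099, 0.2425, 0.2425, 0.2425, 0.2425]  mean=-1.7552  Neff=4.2445  idx=[3, 3, 4, 5, 5, 6, 6]
step 3: w=[0.1429, 0.1429, 0.1429, 0.1429, 0.1429, 0.1429, 0.1429]  mean=-1.7400  Neff=7.0000  idx=[0, 1, 2, 3, 4, 5, 6]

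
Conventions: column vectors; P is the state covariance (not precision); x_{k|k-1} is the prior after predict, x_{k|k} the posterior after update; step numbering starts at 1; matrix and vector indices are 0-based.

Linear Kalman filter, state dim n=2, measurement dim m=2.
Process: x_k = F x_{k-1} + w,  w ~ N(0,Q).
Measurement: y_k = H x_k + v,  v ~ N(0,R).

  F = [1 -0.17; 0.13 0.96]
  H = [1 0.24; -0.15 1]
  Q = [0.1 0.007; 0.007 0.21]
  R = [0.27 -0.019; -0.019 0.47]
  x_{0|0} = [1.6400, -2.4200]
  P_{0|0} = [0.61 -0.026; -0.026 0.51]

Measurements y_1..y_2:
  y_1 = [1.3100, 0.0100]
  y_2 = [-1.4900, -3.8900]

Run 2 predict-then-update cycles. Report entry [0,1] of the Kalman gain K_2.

K[0,1] = -0.0988

step 1: x^-=[2.0514, -2.1100]  P^-=[0.7336 -0.0213; -0.0213 0.6838]  S=[1.0327 0.0145; 0.0145 1.1767]  K=[0.7071 -0.1204; 0.1301 0.5822]  nu=[-0.2350, 2.4277]  x^+=[1.5930, -0.7271]  P^+=[0.2027 -0.0396; -0.0396 0.2652]
step 2: x^-=[1.7166, -0.4909]  P^-=[0.3238 -0.0471; -0.0471 0.4480]  S=[0.5970 -0.0054; -0.0054 0.9394]  K=[0.5226 -0.0988; 0.1057 0.4850]  nu=[-3.0888, -3.1416]  x^+=[0.4129, -2.3410]  P^+=[0.1511 -0.0337; -0.0337 0.2209]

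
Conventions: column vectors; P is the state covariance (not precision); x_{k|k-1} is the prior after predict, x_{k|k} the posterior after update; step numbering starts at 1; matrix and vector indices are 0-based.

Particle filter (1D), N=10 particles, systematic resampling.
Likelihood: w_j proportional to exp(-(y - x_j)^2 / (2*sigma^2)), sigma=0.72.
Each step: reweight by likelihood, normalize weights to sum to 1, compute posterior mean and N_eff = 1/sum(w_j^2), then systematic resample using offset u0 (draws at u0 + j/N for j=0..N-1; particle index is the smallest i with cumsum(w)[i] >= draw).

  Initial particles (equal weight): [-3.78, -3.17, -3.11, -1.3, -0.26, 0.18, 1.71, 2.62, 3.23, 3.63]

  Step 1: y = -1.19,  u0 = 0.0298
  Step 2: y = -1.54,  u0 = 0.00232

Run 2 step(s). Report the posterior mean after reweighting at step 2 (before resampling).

step 1: w=[0.0009, 0.0139, 0.0174, 0.6029, 0.2649, 0.0998, 0.0002, 0.0000, 0.0000, 0.0000]  mean=-0.9362  Neff=2.2518  idx=[2, 3, 3, 3, 3, 3, 3, 4, 4, 5]
step 2: w=[0.0149, 0.1516, 0.1516, 0.1516, 0.1516, 0.1516, 0.1516, 0.0330, 0.0330, 0.0092]  mean=-1.2446  Neff=7.1194  idx=[0, 1, 2, 2, 3, 4, 4, 5, 6, 6]

post_mean = -1.2446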